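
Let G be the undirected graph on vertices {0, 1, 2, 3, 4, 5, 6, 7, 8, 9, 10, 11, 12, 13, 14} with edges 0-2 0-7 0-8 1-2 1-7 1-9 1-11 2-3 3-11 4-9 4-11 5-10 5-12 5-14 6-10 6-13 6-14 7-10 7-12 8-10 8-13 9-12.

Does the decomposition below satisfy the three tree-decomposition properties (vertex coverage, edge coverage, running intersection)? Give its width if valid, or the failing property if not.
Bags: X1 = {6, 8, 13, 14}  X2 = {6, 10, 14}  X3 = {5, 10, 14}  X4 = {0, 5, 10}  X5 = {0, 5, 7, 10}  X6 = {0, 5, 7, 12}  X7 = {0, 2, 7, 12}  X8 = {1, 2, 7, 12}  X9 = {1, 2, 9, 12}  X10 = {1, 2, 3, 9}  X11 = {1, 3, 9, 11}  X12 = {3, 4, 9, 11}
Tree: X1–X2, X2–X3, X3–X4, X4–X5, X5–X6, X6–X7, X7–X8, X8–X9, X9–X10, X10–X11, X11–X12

A tree decomposition must satisfy three properties: every vertex lies in some bag; for every edge, both endpoints lie together in some bag; and for every vertex, the bags containing it form a connected subtree. Here edge (8,10) lies in no bag, so the decomposition is invalid.

No — edge (8,10) lies in no bag.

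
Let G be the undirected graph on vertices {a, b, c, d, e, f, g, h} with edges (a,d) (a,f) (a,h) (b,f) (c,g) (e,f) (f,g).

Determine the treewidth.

A width-1 tree decomposition is:
Bags: B1 = {f, g}  B2 = {e, f}  B3 = {c, g}  B4 = {b, f}  B5 = {a, f}  B6 = {a, d}  B7 = {a, h}
Tree: B1–B2, B1–B3, B2–B4, B2–B5, B5–B6, B5–B7
Every bag has size at most 2, so the width is 2 − 1 = 1 and tw(G) ≤ 1. Any graph with an edge has treewidth ≥ 1, and G has the edge g–f. Hence tw(G) = 1 exactly.

1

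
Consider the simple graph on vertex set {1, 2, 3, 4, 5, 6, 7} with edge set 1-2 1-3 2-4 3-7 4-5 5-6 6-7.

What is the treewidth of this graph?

2

A width-2 tree decomposition is:
Bags: B1 = {5, 6, 7}  B2 = {3, 5, 7}  B3 = {1, 3, 5}  B4 = {1, 2, 5}  B5 = {2, 4, 5}
Tree: B1–B2, B2–B3, B3–B4, B4–B5
Each bag holds 3 vertices, so the decomposition has width 2, which upper-bounds the treewidth. The edges 5–6–7–3–1–2–4–5 form a cycle, so G is not a tree and its treewidth is at least 2. Therefore the treewidth is 2.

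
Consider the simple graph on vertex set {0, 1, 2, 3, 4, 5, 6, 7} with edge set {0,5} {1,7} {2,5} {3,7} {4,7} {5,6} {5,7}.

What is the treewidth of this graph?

A width-1 tree decomposition is:
Bags: B1 = {5, 7}  B2 = {2, 5}  B3 = {5, 6}  B4 = {3, 7}  B5 = {1, 7}  B6 = {4, 7}  B7 = {0, 5}
Tree: B1–B2, B1–B3, B1–B4, B1–B5, B1–B6, B3–B7
Each bag holds 2 vertices, so the decomposition has width 1, which upper-bounds the treewidth. G has an edge, so its treewidth is at least 1. Therefore the treewidth is 1.

1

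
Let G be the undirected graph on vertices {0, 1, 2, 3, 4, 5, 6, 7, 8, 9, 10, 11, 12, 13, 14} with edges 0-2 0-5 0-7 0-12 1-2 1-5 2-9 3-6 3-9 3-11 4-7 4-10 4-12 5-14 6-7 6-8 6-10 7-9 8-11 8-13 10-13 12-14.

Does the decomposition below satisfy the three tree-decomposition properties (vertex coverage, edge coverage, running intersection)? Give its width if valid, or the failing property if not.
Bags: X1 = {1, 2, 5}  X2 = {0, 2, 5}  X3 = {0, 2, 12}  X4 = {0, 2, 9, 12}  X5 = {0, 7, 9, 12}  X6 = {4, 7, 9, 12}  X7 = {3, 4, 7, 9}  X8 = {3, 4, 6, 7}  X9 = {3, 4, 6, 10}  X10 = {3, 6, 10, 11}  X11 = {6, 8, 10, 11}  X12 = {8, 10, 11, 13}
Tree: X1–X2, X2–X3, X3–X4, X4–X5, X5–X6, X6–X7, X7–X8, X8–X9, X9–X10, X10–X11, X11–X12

No — vertex 14 appears in no bag.

A tree decomposition must satisfy three properties: every vertex lies in some bag; for every edge, both endpoints lie together in some bag; and for every vertex, the bags containing it form a connected subtree. Here vertex 14 appears in no bag, so the decomposition is invalid.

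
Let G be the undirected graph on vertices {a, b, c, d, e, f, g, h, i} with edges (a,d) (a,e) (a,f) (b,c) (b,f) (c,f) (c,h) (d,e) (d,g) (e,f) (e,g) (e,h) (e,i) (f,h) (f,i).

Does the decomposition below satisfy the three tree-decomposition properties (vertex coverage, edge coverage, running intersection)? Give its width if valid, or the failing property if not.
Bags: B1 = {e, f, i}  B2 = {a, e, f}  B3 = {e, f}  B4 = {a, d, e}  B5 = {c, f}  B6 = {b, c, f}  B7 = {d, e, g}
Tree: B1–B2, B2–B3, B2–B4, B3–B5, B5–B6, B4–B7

No — vertex h appears in no bag.

A tree decomposition must satisfy three properties: every vertex lies in some bag; for every edge, both endpoints lie together in some bag; and for every vertex, the bags containing it form a connected subtree. Here vertex h appears in no bag, so the decomposition is invalid.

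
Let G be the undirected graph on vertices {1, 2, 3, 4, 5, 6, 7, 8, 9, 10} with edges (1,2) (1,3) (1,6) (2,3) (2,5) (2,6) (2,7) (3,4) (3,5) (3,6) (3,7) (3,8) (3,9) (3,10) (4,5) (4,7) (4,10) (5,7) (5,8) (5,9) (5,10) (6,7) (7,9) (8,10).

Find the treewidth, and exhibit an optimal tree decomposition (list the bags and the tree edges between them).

Treewidth 3.
One optimal decomposition is:
Bags: B1 = {2, 3, 6, 7}  B2 = {2, 3, 5, 7}  B3 = {3, 5, 7, 9}  B4 = {3, 4, 5, 7}  B5 = {3, 4, 5, 10}  B6 = {1, 2, 3, 6}  B7 = {3, 5, 8, 10}
Tree: B1–B2, B2–B3, B2–B4, B4–B5, B1–B6, B5–B7

Every bag has size at most 4, so the width is 4 − 1 = 3 and tw(G) ≤ 3. On the other hand G contains the 4-clique {1, 2, 3, 6}. A clique must lie in a single bag of any decomposition, so no decomposition can have width below 3. The upper and lower bounds meet at 3, so that is the treewidth.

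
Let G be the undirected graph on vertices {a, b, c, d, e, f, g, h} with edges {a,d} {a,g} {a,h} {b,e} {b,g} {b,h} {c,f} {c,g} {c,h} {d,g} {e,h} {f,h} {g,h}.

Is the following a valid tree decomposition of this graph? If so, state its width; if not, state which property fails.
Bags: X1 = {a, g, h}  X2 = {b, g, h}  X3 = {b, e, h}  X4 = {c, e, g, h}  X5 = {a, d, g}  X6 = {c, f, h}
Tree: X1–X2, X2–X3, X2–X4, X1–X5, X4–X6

No — bags containing vertex e are not connected in the tree.

A tree decomposition must satisfy three properties: every vertex lies in some bag; for every edge, both endpoints lie together in some bag; and for every vertex, the bags containing it form a connected subtree. Here bags containing vertex e are not connected in the tree, so the decomposition is invalid.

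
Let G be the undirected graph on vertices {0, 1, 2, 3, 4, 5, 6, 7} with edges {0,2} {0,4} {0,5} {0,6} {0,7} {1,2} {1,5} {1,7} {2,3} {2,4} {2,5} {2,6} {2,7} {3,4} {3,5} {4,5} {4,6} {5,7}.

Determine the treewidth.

A width-3 tree decomposition is:
Bags: B1 = {1, 2, 5, 7}  B2 = {0, 2, 5, 7}  B3 = {0, 2, 4, 5}  B4 = {2, 3, 4, 5}  B5 = {0, 2, 4, 6}
Tree: B1–B2, B2–B3, B3–B4, B3–B5
Each bag holds 4 vertices, so the decomposition has width 3, which upper-bounds the treewidth. For the lower bound, the 4 vertices {0, 2, 4, 5} are pairwise adjacent, and any tree decomposition puts a clique entirely inside one bag — forcing width ≥ 3. Hence tw(G) = 3 exactly.

3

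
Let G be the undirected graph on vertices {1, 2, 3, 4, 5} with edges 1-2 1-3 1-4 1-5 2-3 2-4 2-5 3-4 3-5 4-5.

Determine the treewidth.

A width-4 tree decomposition is:
Bags: B1 = {1, 2, 3, 4, 5}
Tree: (single bag)
With just one bag of size 5, the width is 5 − 1 = 4, so tw(G) ≤ 4. Conversely, {1, 2, 3, 4, 5} is a clique of size 5, and the vertices of any clique must share a bag in every tree decomposition; so some bag has ≥ 5 vertices and tw(G) ≥ 4. Hence tw(G) = 4 exactly.

4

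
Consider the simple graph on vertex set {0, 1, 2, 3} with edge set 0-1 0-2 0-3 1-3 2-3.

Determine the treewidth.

2

A width-2 tree decomposition is:
Bags: B1 = {0, 2, 3}  B2 = {0, 1, 3}
Tree: B1–B2
Every bag has size at most 3, so the width is 3 − 1 = 2 and tw(G) ≤ 2. On the other hand G contains the 3-clique {0, 1, 3}. A clique must lie in a single bag of any decomposition, so no decomposition can have width below 2. The upper and lower bounds meet at 2, so that is the treewidth.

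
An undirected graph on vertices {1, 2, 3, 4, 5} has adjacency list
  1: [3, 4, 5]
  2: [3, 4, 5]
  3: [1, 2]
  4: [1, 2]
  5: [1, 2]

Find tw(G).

2

A width-2 tree decomposition is:
Bags: B1 = {1, 2, 3}  B2 = {1, 2, 4}  B3 = {1, 2, 5}
Tree: B1–B2, B2–B3
Each bag holds 3 vertices, so the decomposition has width 2, which upper-bounds the treewidth. The edges 3–2–4–1–3 form a cycle, so G is not a tree and its treewidth is at least 2. Therefore the treewidth is 2.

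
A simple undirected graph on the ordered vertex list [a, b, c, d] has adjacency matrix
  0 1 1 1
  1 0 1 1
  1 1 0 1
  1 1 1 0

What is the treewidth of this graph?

A width-3 tree decomposition is:
Bags: B1 = {a, b, c, d}
Tree: (single bag)
With just one bag of size 4, the width is 4 − 1 = 3, so tw(G) ≤ 3. Conversely, {a, b, c, d} is a clique of size 4, and the vertices of any clique must share a bag in every tree decomposition; so some bag has ≥ 4 vertices and tw(G) ≥ 3. The upper and lower bounds meet at 3, so that is the treewidth.

3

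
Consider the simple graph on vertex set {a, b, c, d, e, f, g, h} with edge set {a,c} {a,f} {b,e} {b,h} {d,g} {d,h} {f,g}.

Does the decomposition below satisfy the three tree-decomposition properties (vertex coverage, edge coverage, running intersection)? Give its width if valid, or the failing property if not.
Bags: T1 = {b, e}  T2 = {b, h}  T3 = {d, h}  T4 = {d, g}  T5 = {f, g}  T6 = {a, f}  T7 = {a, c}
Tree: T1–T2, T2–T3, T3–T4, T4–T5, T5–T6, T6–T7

Checking the three conditions: (i) the bags cover all of {a, b, c, d, e, f, g, h}; (ii) for each edge, some bag contains both endpoints; (iii) the bags containing any fixed vertex form a subtree. All hold, so the decomposition is valid with width 2 − 1 = 1.

Yes; width 1.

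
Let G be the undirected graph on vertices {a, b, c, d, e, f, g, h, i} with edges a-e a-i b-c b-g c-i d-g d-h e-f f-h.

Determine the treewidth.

2

A width-2 tree decomposition is:
Bags: B1 = {d, f, h}  B2 = {d, f, g}  B3 = {b, f, g}  B4 = {b, c, f}  B5 = {c, f, i}  B6 = {a, f, i}  B7 = {a, e, f}
Tree: B1–B2, B2–B3, B3–B4, B4–B5, B5–B6, B6–B7
Every bag has size at most 3, so the width is 3 − 1 = 2 and tw(G) ≤ 2. Since f–h–d–g–b–c–i–a–e–f is a cycle in G, G is not acyclic. Forests are exactly the graphs of treewidth ≤ 1, so tw(G) ≥ 2. Hence tw(G) = 2 exactly.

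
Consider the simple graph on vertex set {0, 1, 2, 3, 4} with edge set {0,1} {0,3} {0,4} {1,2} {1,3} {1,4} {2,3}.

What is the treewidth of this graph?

A width-2 tree decomposition is:
Bags: B1 = {1, 2, 3}  B2 = {0, 1, 3}  B3 = {0, 1, 4}
Tree: B1–B2, B2–B3
Each bag holds 3 vertices, so the decomposition has width 2, which upper-bounds the treewidth. For the lower bound, the 3 vertices {0, 1, 3} are pairwise adjacent, and any tree decomposition puts a clique entirely inside one bag — forcing width ≥ 2. Combining the bounds, tw(G) = 2.

2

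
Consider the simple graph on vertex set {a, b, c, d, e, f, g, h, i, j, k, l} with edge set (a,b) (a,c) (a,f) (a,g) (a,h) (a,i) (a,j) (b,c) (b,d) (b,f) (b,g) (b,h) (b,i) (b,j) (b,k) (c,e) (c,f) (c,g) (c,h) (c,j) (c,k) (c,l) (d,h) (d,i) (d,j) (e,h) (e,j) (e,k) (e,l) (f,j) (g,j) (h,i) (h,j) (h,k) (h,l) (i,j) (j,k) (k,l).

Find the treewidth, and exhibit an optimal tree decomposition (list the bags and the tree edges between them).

Every bag has size at most 5, so the width is 5 − 1 = 4 and tw(G) ≤ 4. On the other hand G contains the 5-clique {c, e, h, j, k}. A clique must lie in a single bag of any decomposition, so no decomposition can have width below 4. Therefore the treewidth is 4.

Treewidth 4.
Bags: B1 = {a, b, c, g, j}  B2 = {a, b, c, h, j}  B3 = {a, b, h, i, j}  B4 = {b, c, h, j, k}  B5 = {b, d, h, i, j}  B6 = {c, e, h, j, k}  B7 = {a, b, c, f, j}  B8 = {c, e, h, k, l}
Tree: B1–B2, B2–B3, B2–B4, B3–B5, B4–B6, B1–B7, B6–B8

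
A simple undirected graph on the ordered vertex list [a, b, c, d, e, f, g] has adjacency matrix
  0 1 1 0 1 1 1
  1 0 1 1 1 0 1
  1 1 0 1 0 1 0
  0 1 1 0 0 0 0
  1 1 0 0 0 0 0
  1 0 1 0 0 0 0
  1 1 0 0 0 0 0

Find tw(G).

A width-2 tree decomposition is:
Bags: B1 = {a, b, c}  B2 = {a, b, e}  B3 = {a, b, g}  B4 = {a, c, f}  B5 = {b, c, d}
Tree: B1–B2, B2–B3, B1–B4, B1–B5
Every bag has size at most 3, so the width is 3 − 1 = 2 and tw(G) ≤ 2. On the other hand G contains the 3-clique {b, c, d}. A clique must lie in a single bag of any decomposition, so no decomposition can have width below 2. Hence tw(G) = 2 exactly.

2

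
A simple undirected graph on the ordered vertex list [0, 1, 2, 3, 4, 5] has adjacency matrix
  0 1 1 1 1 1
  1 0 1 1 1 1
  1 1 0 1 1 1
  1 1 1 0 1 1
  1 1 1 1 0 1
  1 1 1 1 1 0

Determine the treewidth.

5

A width-5 tree decomposition is:
Bags: B1 = {0, 1, 2, 3, 4, 5}
Tree: (single bag)
A single bag containing all 6 vertices is trivially a valid decomposition of width 5. For the lower bound, the 6 vertices {0, 1, 2, 3, 4, 5} are pairwise adjacent, and any tree decomposition puts a clique entirely inside one bag — forcing width ≥ 5. Therefore the treewidth is 5.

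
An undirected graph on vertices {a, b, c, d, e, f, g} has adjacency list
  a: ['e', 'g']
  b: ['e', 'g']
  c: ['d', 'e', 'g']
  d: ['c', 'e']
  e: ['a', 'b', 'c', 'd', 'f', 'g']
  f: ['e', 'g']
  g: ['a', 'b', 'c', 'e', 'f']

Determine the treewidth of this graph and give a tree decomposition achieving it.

Treewidth 2.
Bags: B1 = {c, e, g}  B2 = {c, d, e}  B3 = {e, f, g}  B4 = {b, e, g}  B5 = {a, e, g}
Tree: B1–B2, B1–B3, B3–B4, B4–B5

Each bag holds 3 vertices, so the decomposition has width 2, which upper-bounds the treewidth. For the lower bound, the 3 vertices {c, d, e} are pairwise adjacent, and any tree decomposition puts a clique entirely inside one bag — forcing width ≥ 2. Hence tw(G) = 2 exactly.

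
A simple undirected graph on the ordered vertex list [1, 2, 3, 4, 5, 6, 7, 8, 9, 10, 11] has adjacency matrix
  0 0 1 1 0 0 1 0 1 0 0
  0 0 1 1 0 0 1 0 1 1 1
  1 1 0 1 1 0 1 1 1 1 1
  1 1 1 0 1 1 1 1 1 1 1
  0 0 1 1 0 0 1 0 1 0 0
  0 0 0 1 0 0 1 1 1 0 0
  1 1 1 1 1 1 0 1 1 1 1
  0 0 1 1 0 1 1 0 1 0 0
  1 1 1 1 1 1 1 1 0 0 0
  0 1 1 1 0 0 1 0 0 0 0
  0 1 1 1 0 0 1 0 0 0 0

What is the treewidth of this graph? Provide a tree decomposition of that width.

Each bag holds 5 vertices, so the decomposition has width 4, which upper-bounds the treewidth. Conversely, {3, 4, 7, 8, 9} is a clique of size 5, and the vertices of any clique must share a bag in every tree decomposition; so some bag has ≥ 5 vertices and tw(G) ≥ 4. Combining the bounds, tw(G) = 4.

Treewidth 4.
One optimal decomposition is:
Bags: B1 = {3, 4, 7, 8, 9}  B2 = {2, 3, 4, 7, 9}  B3 = {2, 3, 4, 7, 10}  B4 = {3, 4, 5, 7, 9}  B5 = {2, 3, 4, 7, 11}  B6 = {1, 3, 4, 7, 9}  B7 = {4, 6, 7, 8, 9}
Tree: B1–B2, B2–B3, B1–B4, B3–B5, B4–B6, B1–B7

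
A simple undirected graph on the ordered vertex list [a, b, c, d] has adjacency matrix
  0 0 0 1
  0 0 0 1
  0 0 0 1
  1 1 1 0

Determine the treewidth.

A width-1 tree decomposition is:
Bags: B1 = {b, d}  B2 = {c, d}  B3 = {a, d}
Tree: B1–B2, B1–B3
Every bag has size at most 2, so the width is 2 − 1 = 1 and tw(G) ≤ 1. Since G has at least one edge (e.g. d–b), it is not an edgeless graph, so tw(G) ≥ 1. The upper and lower bounds meet at 1, so that is the treewidth.

1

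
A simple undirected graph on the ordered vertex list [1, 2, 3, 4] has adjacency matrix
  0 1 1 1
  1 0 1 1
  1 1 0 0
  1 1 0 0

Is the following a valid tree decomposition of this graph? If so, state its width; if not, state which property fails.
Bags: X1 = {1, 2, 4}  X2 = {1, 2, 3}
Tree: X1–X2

Yes; width 2.

Vertex coverage: the bags together contain {1, 2, 3, 4}, the full vertex set. Edge coverage: each edge of G has both endpoints in at least one bag. Running intersection: for every vertex, the bags containing it form a connected subtree. All three properties hold, so this is a valid tree decomposition of width max|bag| − 1 = 2, and hence tw(G) ≤ 2.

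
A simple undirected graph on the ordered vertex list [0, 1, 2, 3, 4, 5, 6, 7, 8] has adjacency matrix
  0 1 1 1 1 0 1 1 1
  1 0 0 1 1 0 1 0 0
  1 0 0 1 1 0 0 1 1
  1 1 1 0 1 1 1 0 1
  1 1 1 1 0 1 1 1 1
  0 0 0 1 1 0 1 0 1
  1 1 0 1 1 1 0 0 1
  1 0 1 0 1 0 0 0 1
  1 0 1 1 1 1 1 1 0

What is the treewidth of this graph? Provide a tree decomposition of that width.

Treewidth 4.
Bags: B1 = {3, 4, 5, 6, 8}  B2 = {0, 3, 4, 6, 8}  B3 = {0, 2, 3, 4, 8}  B4 = {0, 1, 3, 4, 6}  B5 = {0, 2, 4, 7, 8}
Tree: B1–B2, B2–B3, B2–B4, B3–B5

Each bag holds 5 vertices, so the decomposition has width 4, which upper-bounds the treewidth. On the other hand G contains the 5-clique {0, 2, 3, 4, 8}. A clique must lie in a single bag of any decomposition, so no decomposition can have width below 4. Hence tw(G) = 4 exactly.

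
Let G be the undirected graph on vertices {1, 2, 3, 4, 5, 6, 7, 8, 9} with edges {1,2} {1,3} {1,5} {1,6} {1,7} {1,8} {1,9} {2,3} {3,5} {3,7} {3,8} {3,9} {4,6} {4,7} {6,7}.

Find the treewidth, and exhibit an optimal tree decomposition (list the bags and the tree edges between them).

Every bag has size at most 3, so the width is 3 − 1 = 2 and tw(G) ≤ 2. For the lower bound, the 3 vertices {1, 2, 3} are pairwise adjacent, and any tree decomposition puts a clique entirely inside one bag — forcing width ≥ 2. Therefore the treewidth is 2.

Treewidth 2.
One such decomposition:
Bags: B1 = {1, 6, 7}  B2 = {1, 3, 7}  B3 = {1, 3, 5}  B4 = {1, 3, 9}  B5 = {1, 2, 3}  B6 = {4, 6, 7}  B7 = {1, 3, 8}
Tree: B1–B2, B2–B3, B3–B4, B4–B5, B1–B6, B4–B7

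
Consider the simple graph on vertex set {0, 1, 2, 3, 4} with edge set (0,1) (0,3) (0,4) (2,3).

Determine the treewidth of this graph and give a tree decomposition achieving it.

Each bag holds 2 vertices, so the decomposition has width 1, which upper-bounds the treewidth. G has an edge, so its treewidth is at least 1. Therefore the treewidth is 1.

Treewidth 1.
One optimal decomposition is:
Bags: B1 = {0, 4}  B2 = {0, 1}  B3 = {0, 3}  B4 = {2, 3}
Tree: B1–B2, B1–B3, B3–B4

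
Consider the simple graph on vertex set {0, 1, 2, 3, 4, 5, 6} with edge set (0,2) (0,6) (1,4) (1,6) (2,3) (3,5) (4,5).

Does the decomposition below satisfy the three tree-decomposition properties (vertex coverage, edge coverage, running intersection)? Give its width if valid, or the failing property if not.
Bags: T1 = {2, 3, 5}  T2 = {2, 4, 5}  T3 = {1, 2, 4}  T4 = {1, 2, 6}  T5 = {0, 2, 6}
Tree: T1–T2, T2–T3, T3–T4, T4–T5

Yes; width 2.

Every vertex of G appears in some bag (union = {0, 1, 2, 3, 4, 5, 6}); every edge is covered by a bag; and for each vertex v the set of bags containing v is connected in the bag tree. The decomposition is therefore valid. The largest bag has 3 vertices, so the width is 2.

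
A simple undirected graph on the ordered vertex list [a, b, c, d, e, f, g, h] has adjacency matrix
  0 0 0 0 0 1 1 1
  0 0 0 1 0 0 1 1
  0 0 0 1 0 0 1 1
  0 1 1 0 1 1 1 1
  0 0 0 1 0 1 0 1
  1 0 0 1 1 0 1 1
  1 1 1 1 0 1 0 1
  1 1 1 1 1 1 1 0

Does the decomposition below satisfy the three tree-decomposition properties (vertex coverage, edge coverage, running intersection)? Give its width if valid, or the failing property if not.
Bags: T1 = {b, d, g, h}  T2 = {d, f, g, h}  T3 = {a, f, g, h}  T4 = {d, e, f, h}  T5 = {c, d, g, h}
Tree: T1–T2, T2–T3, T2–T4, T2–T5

Vertex coverage: the bags together contain {a, b, c, d, e, f, g, h}, the full vertex set. Edge coverage: each edge of G has both endpoints in at least one bag. Running intersection: for every vertex, the bags containing it form a connected subtree. All three properties hold, so this is a valid tree decomposition of width max|bag| − 1 = 3, and hence tw(G) ≤ 3.

Yes; width 3.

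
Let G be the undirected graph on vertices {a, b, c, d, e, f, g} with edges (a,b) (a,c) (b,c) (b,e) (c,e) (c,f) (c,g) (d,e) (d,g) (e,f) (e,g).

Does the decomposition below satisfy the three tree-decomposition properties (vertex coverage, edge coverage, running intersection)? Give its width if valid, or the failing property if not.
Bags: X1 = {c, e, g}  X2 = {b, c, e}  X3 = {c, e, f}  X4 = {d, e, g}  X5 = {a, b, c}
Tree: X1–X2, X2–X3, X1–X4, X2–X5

Every vertex of G appears in some bag (union = {a, b, c, d, e, f, g}); every edge is covered by a bag; and for each vertex v the set of bags containing v is connected in the bag tree. The decomposition is therefore valid. The largest bag has 3 vertices, so the width is 2.

Yes; width 2.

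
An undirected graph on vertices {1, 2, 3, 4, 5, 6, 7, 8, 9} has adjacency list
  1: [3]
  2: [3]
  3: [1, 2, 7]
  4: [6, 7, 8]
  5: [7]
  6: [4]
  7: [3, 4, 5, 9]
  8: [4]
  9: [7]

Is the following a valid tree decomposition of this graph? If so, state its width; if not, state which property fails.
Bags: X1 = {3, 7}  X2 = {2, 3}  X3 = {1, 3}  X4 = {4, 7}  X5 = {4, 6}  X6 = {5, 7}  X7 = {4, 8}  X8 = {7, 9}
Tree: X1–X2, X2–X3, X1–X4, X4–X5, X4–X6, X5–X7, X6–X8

Yes; width 1.

Every vertex of G appears in some bag (union = {1, 2, 3, 4, 5, 6, 7, 8, 9}); every edge is covered by a bag; and for each vertex v the set of bags containing v is connected in the bag tree. The decomposition is therefore valid. The largest bag has 2 vertices, so the width is 1.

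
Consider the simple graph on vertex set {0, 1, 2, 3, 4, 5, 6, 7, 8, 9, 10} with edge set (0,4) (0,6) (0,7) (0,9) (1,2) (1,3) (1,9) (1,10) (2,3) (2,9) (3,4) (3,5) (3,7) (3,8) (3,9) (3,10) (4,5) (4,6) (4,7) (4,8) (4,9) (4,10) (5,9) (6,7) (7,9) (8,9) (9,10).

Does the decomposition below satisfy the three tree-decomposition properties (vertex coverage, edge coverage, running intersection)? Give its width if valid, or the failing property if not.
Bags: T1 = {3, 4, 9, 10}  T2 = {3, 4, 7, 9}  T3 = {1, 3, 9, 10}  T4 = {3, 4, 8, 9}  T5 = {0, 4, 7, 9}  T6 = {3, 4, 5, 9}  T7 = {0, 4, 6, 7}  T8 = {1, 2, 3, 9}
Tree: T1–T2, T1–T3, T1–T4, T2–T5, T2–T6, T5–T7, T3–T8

Yes; width 3.

Every vertex of G appears in some bag (union = {0, 1, 2, 3, 4, 5, 6, 7, 8, 9, 10}); every edge is covered by a bag; and for each vertex v the set of bags containing v is connected in the bag tree. The decomposition is therefore valid. The largest bag has 4 vertices, so the width is 3.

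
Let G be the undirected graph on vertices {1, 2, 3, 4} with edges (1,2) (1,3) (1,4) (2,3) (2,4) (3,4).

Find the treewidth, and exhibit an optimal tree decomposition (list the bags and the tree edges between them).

With just one bag of size 4, the width is 4 − 1 = 3, so tw(G) ≤ 3. On the other hand G contains the 4-clique {1, 2, 3, 4}. A clique must lie in a single bag of any decomposition, so no decomposition can have width below 3. The upper and lower bounds meet at 3, so that is the treewidth.

Treewidth 3.
One optimal decomposition is:
Bags: B1 = {1, 2, 3, 4}
Tree: (single bag)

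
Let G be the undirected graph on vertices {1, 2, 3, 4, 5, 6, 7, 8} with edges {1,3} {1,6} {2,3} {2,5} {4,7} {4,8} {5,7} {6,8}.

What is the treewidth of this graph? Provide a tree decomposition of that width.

Each bag holds 3 vertices, so the decomposition has width 2, which upper-bounds the treewidth. For the lower bound, G contains the cycle 4–8–6–1–3–2–5–7–4, so G is not a forest; only forests have treewidth ≤ 1, hence tw(G) ≥ 2. Hence tw(G) = 2 exactly.

Treewidth 2.
Bags: B1 = {4, 6, 8}  B2 = {1, 4, 6}  B3 = {1, 3, 4}  B4 = {2, 3, 4}  B5 = {2, 4, 5}  B6 = {4, 5, 7}
Tree: B1–B2, B2–B3, B3–B4, B4–B5, B5–B6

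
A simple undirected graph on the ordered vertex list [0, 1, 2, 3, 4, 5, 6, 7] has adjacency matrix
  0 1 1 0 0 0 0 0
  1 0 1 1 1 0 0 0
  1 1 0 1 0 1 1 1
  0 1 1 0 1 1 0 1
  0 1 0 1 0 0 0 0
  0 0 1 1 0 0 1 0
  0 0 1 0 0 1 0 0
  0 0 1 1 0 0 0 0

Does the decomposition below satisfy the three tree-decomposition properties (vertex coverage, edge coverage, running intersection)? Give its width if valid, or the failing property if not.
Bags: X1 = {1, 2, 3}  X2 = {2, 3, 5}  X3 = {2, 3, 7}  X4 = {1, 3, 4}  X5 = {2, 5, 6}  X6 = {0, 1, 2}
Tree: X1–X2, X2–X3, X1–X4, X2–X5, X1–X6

Yes; width 2.

Checking the three conditions: (i) the bags cover all of {0, 1, 2, 3, 4, 5, 6, 7}; (ii) for each edge, some bag contains both endpoints; (iii) the bags containing any fixed vertex form a subtree. All hold, so the decomposition is valid with width 3 − 1 = 2.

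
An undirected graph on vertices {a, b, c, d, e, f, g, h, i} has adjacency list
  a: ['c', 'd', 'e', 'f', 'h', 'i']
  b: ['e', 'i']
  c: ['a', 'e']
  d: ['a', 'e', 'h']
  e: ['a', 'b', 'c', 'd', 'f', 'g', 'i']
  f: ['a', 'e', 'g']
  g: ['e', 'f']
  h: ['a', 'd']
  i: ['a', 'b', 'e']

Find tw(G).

A width-2 tree decomposition is:
Bags: B1 = {a, c, e}  B2 = {a, e, f}  B3 = {a, d, e}  B4 = {e, f, g}  B5 = {a, e, i}  B6 = {a, d, h}  B7 = {b, e, i}
Tree: B1–B2, B1–B3, B2–B4, B2–B5, B3–B6, B5–B7
The largest bag has 3 vertices, giving width 2; this decomposition certifies tw(G) ≤ 2. For the lower bound, the 3 vertices {e, f, g} are pairwise adjacent, and any tree decomposition puts a clique entirely inside one bag — forcing width ≥ 2. Therefore the treewidth is 2.

2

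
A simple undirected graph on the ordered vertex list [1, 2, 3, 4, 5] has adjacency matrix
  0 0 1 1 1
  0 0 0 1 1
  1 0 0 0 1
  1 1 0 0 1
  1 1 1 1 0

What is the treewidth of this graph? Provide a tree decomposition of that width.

Treewidth 2.
One such decomposition:
Bags: B1 = {2, 4, 5}  B2 = {1, 4, 5}  B3 = {1, 3, 5}
Tree: B1–B2, B2–B3

The largest bag has 3 vertices, giving width 2; this decomposition certifies tw(G) ≤ 2. For the lower bound, the 3 vertices {1, 3, 5} are pairwise adjacent, and any tree decomposition puts a clique entirely inside one bag — forcing width ≥ 2. Combining the bounds, tw(G) = 2.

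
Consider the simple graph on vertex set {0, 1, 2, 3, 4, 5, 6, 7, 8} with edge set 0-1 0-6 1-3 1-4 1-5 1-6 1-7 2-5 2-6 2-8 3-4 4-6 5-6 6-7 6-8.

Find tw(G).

2

A width-2 tree decomposition is:
Bags: B1 = {1, 5, 6}  B2 = {0, 1, 6}  B3 = {1, 6, 7}  B4 = {1, 4, 6}  B5 = {1, 3, 4}  B6 = {2, 5, 6}  B7 = {2, 6, 8}
Tree: B1–B2, B1–B3, B2–B4, B4–B5, B1–B6, B6–B7
Each bag holds 3 vertices, so the decomposition has width 2, which upper-bounds the treewidth. For the lower bound, the 3 vertices {1, 3, 4} are pairwise adjacent, and any tree decomposition puts a clique entirely inside one bag — forcing width ≥ 2. The upper and lower bounds meet at 2, so that is the treewidth.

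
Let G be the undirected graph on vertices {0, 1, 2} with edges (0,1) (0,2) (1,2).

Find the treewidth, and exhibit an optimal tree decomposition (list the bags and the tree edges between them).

Treewidth 2.
One optimal decomposition is:
Bags: B1 = {0, 1, 2}
Tree: (single bag)

With just one bag of size 3, the width is 3 − 1 = 2, so tw(G) ≤ 2. On the other hand G contains the 3-clique {0, 1, 2}. A clique must lie in a single bag of any decomposition, so no decomposition can have width below 2. Hence tw(G) = 2 exactly.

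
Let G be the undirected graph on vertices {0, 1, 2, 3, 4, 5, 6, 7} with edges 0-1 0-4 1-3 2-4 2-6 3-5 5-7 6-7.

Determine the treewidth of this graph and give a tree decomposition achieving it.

Treewidth 2.
One such decomposition:
Bags: B1 = {0, 1, 4}  B2 = {1, 2, 4}  B3 = {1, 2, 6}  B4 = {1, 6, 7}  B5 = {1, 5, 7}  B6 = {1, 3, 5}
Tree: B1–B2, B2–B3, B3–B4, B4–B5, B5–B6

The largest bag has 3 vertices, giving width 2; this decomposition certifies tw(G) ≤ 2. Since 1–0–4–2–6–7–5–3–1 is a cycle in G, G is not acyclic. Forests are exactly the graphs of treewidth ≤ 1, so tw(G) ≥ 2. Hence tw(G) = 2 exactly.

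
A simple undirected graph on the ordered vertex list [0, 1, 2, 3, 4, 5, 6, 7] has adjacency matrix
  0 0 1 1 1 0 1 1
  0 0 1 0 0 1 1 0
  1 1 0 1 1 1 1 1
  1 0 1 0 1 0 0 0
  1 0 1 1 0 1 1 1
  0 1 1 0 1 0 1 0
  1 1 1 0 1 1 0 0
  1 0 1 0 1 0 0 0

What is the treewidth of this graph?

A width-3 tree decomposition is:
Bags: B1 = {2, 4, 5, 6}  B2 = {0, 2, 4, 6}  B3 = {1, 2, 5, 6}  B4 = {0, 2, 3, 4}  B5 = {0, 2, 4, 7}
Tree: B1–B2, B1–B3, B2–B4, B4–B5
Each bag holds 4 vertices, so the decomposition has width 3, which upper-bounds the treewidth. On the other hand G contains the 4-clique {1, 2, 5, 6}. A clique must lie in a single bag of any decomposition, so no decomposition can have width below 3. Therefore the treewidth is 3.

3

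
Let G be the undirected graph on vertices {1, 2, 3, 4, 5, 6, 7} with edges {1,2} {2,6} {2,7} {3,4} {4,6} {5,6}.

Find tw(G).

A width-1 tree decomposition is:
Bags: B1 = {2, 6}  B2 = {4, 6}  B3 = {2, 7}  B4 = {5, 6}  B5 = {3, 4}  B6 = {1, 2}
Tree: B1–B2, B1–B3, B1–B4, B2–B5, B3–B6
The largest bag has 2 vertices, giving width 1; this decomposition certifies tw(G) ≤ 1. Any graph with an edge has treewidth ≥ 1, and G has the edge 2–6. Therefore the treewidth is 1.

1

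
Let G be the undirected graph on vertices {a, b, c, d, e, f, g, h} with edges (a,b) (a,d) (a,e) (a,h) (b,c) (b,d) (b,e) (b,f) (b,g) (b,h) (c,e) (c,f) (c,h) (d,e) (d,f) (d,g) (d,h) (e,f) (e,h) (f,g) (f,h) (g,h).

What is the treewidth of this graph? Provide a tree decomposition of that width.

Treewidth 4.
One such decomposition:
Bags: B1 = {b, d, e, f, h}  B2 = {b, d, f, g, h}  B3 = {b, c, e, f, h}  B4 = {a, b, d, e, h}
Tree: B1–B2, B1–B3, B1–B4

Each bag holds 5 vertices, so the decomposition has width 4, which upper-bounds the treewidth. Conversely, {b, d, f, g, h} is a clique of size 5, and the vertices of any clique must share a bag in every tree decomposition; so some bag has ≥ 5 vertices and tw(G) ≥ 4. Combining the bounds, tw(G) = 4.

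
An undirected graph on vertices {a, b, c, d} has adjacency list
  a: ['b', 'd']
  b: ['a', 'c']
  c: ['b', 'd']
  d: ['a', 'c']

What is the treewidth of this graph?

2

A width-2 tree decomposition is:
Bags: B1 = {a, b, c}  B2 = {a, c, d}
Tree: B1–B2
Every bag has size at most 3, so the width is 3 − 1 = 2 and tw(G) ≤ 2. Since a–b–c–d–a is a cycle in G, G is not acyclic. Forests are exactly the graphs of treewidth ≤ 1, so tw(G) ≥ 2. Hence tw(G) = 2 exactly.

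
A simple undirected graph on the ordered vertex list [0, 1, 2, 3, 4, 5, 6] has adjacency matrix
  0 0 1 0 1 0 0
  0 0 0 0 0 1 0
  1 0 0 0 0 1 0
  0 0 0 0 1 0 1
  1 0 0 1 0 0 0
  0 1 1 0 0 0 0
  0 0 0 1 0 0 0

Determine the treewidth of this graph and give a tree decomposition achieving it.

The largest bag has 2 vertices, giving width 1; this decomposition certifies tw(G) ≤ 1. Since G has at least one edge (e.g. 1–5), it is not an edgeless graph, so tw(G) ≥ 1. Hence tw(G) = 1 exactly.

Treewidth 1.
One such decomposition:
Bags: B1 = {1, 5}  B2 = {2, 5}  B3 = {0, 2}  B4 = {0, 4}  B5 = {3, 4}  B6 = {3, 6}
Tree: B1–B2, B2–B3, B3–B4, B4–B5, B5–B6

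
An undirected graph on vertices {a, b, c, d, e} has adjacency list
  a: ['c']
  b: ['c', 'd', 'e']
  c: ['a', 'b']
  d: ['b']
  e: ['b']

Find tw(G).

A width-1 tree decomposition is:
Bags: B1 = {b, c}  B2 = {b, e}  B3 = {b, d}  B4 = {a, c}
Tree: B1–B2, B1–B3, B1–B4
Each bag holds 2 vertices, so the decomposition has width 1, which upper-bounds the treewidth. G has an edge, so its treewidth is at least 1. Hence tw(G) = 1 exactly.

1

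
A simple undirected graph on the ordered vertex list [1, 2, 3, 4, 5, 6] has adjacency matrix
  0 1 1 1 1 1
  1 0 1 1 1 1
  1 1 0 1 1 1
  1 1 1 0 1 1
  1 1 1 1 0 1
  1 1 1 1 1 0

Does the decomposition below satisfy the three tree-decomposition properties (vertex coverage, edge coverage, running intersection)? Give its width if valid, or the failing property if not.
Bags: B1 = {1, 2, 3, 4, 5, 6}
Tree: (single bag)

Yes; width 5.

Every vertex of G appears in some bag (union = {1, 2, 3, 4, 5, 6}); every edge is covered by a bag; and for each vertex v the set of bags containing v is connected in the bag tree. The decomposition is therefore valid. The largest bag has 6 vertices, so the width is 5.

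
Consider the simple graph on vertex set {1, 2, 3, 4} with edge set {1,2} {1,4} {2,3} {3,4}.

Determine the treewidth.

A width-2 tree decomposition is:
Bags: B1 = {1, 3, 4}  B2 = {1, 2, 3}
Tree: B1–B2
Every bag has size at most 3, so the width is 3 − 1 = 2 and tw(G) ≤ 2. For the lower bound, G contains the cycle 3–4–1–2–3, so G is not a forest; only forests have treewidth ≤ 1, hence tw(G) ≥ 2. Therefore the treewidth is 2.

2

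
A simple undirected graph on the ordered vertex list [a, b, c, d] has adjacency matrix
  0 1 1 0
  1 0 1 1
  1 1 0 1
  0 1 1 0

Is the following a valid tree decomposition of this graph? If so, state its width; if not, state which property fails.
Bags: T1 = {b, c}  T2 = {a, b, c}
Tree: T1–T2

No — vertex d appears in no bag.

A tree decomposition must satisfy three properties: every vertex lies in some bag; for every edge, both endpoints lie together in some bag; and for every vertex, the bags containing it form a connected subtree. Here vertex d appears in no bag, so the decomposition is invalid.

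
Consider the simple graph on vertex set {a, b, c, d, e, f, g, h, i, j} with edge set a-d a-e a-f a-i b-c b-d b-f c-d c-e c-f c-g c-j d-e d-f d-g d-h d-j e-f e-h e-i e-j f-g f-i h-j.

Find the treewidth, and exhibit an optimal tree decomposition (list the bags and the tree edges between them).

Treewidth 3.
One such decomposition:
Bags: B1 = {c, d, e, f}  B2 = {a, d, e, f}  B3 = {c, d, e, j}  B4 = {b, c, d, f}  B5 = {a, e, f, i}  B6 = {c, d, f, g}  B7 = {d, e, h, j}
Tree: B1–B2, B1–B3, B1–B4, B2–B5, B1–B6, B3–B7

The largest bag has 4 vertices, giving width 3; this decomposition certifies tw(G) ≤ 3. For the lower bound, the 4 vertices {d, e, h, j} are pairwise adjacent, and any tree decomposition puts a clique entirely inside one bag — forcing width ≥ 3. Combining the bounds, tw(G) = 3.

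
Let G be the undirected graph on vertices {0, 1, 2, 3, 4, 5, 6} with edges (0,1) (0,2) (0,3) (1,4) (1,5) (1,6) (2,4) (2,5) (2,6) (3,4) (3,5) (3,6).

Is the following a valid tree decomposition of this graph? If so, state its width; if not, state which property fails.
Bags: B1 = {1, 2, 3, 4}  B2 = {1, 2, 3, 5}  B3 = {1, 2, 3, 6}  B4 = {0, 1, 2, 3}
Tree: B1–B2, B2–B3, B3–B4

Yes; width 3.

Checking the three conditions: (i) the bags cover all of {0, 1, 2, 3, 4, 5, 6}; (ii) for each edge, some bag contains both endpoints; (iii) the bags containing any fixed vertex form a subtree. All hold, so the decomposition is valid with width 4 − 1 = 3.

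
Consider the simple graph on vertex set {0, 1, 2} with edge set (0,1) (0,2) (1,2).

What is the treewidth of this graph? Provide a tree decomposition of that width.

A single bag containing all 3 vertices is trivially a valid decomposition of width 2. For the lower bound, the 3 vertices {0, 1, 2} are pairwise adjacent, and any tree decomposition puts a clique entirely inside one bag — forcing width ≥ 2. Combining the bounds, tw(G) = 2.

Treewidth 2.
Bags: B1 = {0, 1, 2}
Tree: (single bag)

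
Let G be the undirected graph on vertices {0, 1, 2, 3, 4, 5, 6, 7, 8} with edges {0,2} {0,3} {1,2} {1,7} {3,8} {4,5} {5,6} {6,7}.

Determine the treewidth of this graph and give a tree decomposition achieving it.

Treewidth 1.
One optimal decomposition is:
Bags: B1 = {4, 5}  B2 = {5, 6}  B3 = {6, 7}  B4 = {1, 7}  B5 = {1, 2}  B6 = {0, 2}  B7 = {0, 3}  B8 = {3, 8}
Tree: B1–B2, B2–B3, B3–B4, B4–B5, B5–B6, B6–B7, B7–B8

Every bag has size at most 2, so the width is 2 − 1 = 1 and tw(G) ≤ 1. Since G has at least one edge (e.g. 4–5), it is not an edgeless graph, so tw(G) ≥ 1. The upper and lower bounds meet at 1, so that is the treewidth.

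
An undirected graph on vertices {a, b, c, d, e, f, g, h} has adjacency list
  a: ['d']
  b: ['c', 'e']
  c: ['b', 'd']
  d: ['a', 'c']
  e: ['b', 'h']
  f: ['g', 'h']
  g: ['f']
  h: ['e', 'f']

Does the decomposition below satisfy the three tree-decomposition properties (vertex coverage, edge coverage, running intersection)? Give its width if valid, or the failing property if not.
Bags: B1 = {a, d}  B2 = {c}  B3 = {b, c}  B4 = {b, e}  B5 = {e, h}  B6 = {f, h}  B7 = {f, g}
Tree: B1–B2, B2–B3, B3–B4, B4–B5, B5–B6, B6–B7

A tree decomposition must satisfy three properties: every vertex lies in some bag; for every edge, both endpoints lie together in some bag; and for every vertex, the bags containing it form a connected subtree. Here edge (d,c) lies in no bag, so the decomposition is invalid.

No — edge (d,c) lies in no bag.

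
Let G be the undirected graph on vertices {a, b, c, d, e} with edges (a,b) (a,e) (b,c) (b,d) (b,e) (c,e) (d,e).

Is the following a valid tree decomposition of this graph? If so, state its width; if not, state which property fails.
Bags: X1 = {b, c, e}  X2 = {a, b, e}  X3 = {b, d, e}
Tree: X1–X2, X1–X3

Yes; width 2.

Vertex coverage: the bags together contain {a, b, c, d, e}, the full vertex set. Edge coverage: each edge of G has both endpoints in at least one bag. Running intersection: for every vertex, the bags containing it form a connected subtree. All three properties hold, so this is a valid tree decomposition of width max|bag| − 1 = 2, and hence tw(G) ≤ 2.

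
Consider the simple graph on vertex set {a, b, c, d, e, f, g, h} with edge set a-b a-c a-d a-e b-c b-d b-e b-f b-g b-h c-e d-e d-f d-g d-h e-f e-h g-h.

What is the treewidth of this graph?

3

A width-3 tree decomposition is:
Bags: B1 = {a, b, d, e}  B2 = {a, b, c, e}  B3 = {b, d, e, h}  B4 = {b, d, e, f}  B5 = {b, d, g, h}
Tree: B1–B2, B1–B3, B1–B4, B3–B5
Every bag has size at most 4, so the width is 4 − 1 = 3 and tw(G) ≤ 3. For the lower bound, the 4 vertices {b, d, g, h} are pairwise adjacent, and any tree decomposition puts a clique entirely inside one bag — forcing width ≥ 3. The upper and lower bounds meet at 3, so that is the treewidth.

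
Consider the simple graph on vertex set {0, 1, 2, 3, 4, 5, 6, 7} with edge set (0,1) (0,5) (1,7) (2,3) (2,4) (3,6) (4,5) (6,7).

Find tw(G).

A width-2 tree decomposition is:
Bags: B1 = {3, 6, 7}  B2 = {1, 3, 7}  B3 = {0, 1, 3}  B4 = {0, 3, 5}  B5 = {3, 4, 5}  B6 = {2, 3, 4}
Tree: B1–B2, B2–B3, B3–B4, B4–B5, B5–B6
The largest bag has 3 vertices, giving width 2; this decomposition certifies tw(G) ≤ 2. Since 3–6–7–1–0–5–4–2–3 is a cycle in G, G is not acyclic. Forests are exactly the graphs of treewidth ≤ 1, so tw(G) ≥ 2. The upper and lower bounds meet at 2, so that is the treewidth.

2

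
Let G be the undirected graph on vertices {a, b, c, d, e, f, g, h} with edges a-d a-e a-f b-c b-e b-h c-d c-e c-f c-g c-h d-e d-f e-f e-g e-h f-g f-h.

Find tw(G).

A width-3 tree decomposition is:
Bags: B1 = {c, e, f, h}  B2 = {c, e, f, g}  B3 = {b, c, e, h}  B4 = {c, d, e, f}  B5 = {a, d, e, f}
Tree: B1–B2, B1–B3, B2–B4, B4–B5
The largest bag has 4 vertices, giving width 3; this decomposition certifies tw(G) ≤ 3. For the lower bound, the 4 vertices {c, d, e, f} are pairwise adjacent, and any tree decomposition puts a clique entirely inside one bag — forcing width ≥ 3. Therefore the treewidth is 3.

3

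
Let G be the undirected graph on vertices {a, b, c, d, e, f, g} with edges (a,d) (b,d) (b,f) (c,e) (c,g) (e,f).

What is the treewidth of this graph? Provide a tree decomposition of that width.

The largest bag has 2 vertices, giving width 1; this decomposition certifies tw(G) ≤ 1. G has an edge, so its treewidth is at least 1. Hence tw(G) = 1 exactly.

Treewidth 1.
One such decomposition:
Bags: B1 = {a, d}  B2 = {b, d}  B3 = {b, f}  B4 = {e, f}  B5 = {c, e}  B6 = {c, g}
Tree: B1–B2, B2–B3, B3–B4, B4–B5, B5–B6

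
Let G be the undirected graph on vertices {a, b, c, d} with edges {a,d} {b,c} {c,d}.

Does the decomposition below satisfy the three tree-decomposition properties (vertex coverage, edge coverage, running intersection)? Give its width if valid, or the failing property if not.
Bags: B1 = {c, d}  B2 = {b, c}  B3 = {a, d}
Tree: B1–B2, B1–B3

Yes; width 1.

Every vertex of G appears in some bag (union = {a, b, c, d}); every edge is covered by a bag; and for each vertex v the set of bags containing v is connected in the bag tree. The decomposition is therefore valid. The largest bag has 2 vertices, so the width is 1.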